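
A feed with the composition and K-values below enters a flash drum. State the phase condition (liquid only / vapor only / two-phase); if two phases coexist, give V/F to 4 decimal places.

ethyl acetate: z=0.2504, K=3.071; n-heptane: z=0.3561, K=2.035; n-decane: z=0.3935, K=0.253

ΣzᵢKᵢ = 1.5932; Σzᵢ/Kᵢ = 1.8119.
Both exceed 1, so a two-phase solution exists.
Material balance + equilibrium reduce to Σ zᵢ(Kᵢ−1)/(1+ψ(Kᵢ−1)) = 0.
Iterate (Newton) starting at ψ = 0.5:
  ψ = 0.5000: g = 0.02846, g' = -0.9843 → ψ = 0.5289
  ψ = 0.5289: g = -0.00027, g' = -1.0040 → ψ = 0.5286
Converged at ψ = 0.5286.

two-phase, V/F = 0.5286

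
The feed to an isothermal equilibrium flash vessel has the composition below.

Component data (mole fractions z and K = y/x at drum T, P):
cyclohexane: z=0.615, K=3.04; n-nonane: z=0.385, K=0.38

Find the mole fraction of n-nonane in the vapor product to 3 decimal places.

Binary case is linear: z₁(K₁−1)(1+V/F(K₂−1)) + z₂(K₂−1)(1+V/F(K₁−1)) = 0
⇒ V/F = [z₁(K₁−1)+z₂(K₂−1)] / [−(K₁−1)(K₂−1)] = 1.0159/1.2648 = 0.803
Compositions from xᵢ = zᵢ/(1+V/F(Kᵢ−1)), yᵢ = Kᵢxᵢ:
  cyclohexane: x = 0.233, y = 0.709
  n-nonane: x = 0.767, y = 0.291

y_n-nonane = 0.291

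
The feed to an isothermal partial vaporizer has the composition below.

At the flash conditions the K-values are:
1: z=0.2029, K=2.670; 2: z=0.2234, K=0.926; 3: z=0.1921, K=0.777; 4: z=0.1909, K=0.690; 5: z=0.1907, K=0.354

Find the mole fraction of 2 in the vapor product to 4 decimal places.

Material balance + equilibrium reduce to Σ zᵢ(Kᵢ−1)/(1+ψ(Kᵢ−1)) = 0.
g(0) = ΣzᵢKᵢ − 1 = 0.0971 and g(1) = 1 − Σzᵢ/Kᵢ = -0.3798, so a root lies in (0, 1).
Newton iteration, ψ⁰ = 0.5:
  ψ = 0.5000: g = -0.13273, g' = -0.3808 → ψ = 0.1515
  ψ = 0.1515: g = 0.01074, g' = -0.4899 → ψ = 0.1734
  ψ = 0.1734: g = 0.00019, g' = -0.4733 → ψ = 0.1738
Converged at ψ = 0.1738.
Compositions from xᵢ = zᵢ/(1+ψ(Kᵢ−1)), yᵢ = Kᵢxᵢ:
  1: x = 0.1573, y = 0.4199
  2: x = 0.2263, y = 0.2096
  3: x = 0.1998, y = 0.1553
  4: x = 0.2018, y = 0.1392
  5: x = 0.2148, y = 0.0760

y_2 = 0.2096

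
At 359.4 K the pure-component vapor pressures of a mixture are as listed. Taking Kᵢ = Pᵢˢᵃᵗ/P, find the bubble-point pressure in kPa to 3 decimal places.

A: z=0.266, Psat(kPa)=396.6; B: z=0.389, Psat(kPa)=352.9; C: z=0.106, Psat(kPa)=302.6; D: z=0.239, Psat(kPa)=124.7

At the bubble point ψ → 0, so ΣzᵢKᵢ = 1 with Kᵢ = Pᵢˢᵃᵗ/P ⇒ P = ΣzᵢPᵢˢᵃᵗ.
P = 0.266·396.6 + 0.389·352.9 + 0.106·302.6 + 0.239·124.7 = 304.653 kPa

Pbub = 304.653 kPa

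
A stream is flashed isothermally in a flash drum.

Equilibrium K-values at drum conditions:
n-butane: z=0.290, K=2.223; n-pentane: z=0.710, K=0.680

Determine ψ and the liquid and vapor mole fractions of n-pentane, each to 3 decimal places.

Let ψ = V/F and solve Σ zᵢ(Kᵢ−1)/(1+ψ(Kᵢ−1)) = 0.
Feasibility: ΣzᵢKᵢ = 1.127, Σzᵢ/Kᵢ = 1.175 — both > 1, two phases present.
Binary case is linear: z₁(K₁−1)(1+ψ(K₂−1)) + z₂(K₂−1)(1+ψ(K₁−1)) = 0
⇒ ψ = [z₁(K₁−1)+z₂(K₂−1)] / [−(K₁−1)(K₂−1)] = 0.1275/0.3914 = 0.326
Compositions from xᵢ = zᵢ/(1+ψ(Kᵢ−1)), yᵢ = Kᵢxᵢ:
  n-butane: x = 0.207, y = 0.461
  n-pentane: x = 0.793, y = 0.539

ψ = 0.326, x_n-pentane = 0.793, y_n-pentane = 0.539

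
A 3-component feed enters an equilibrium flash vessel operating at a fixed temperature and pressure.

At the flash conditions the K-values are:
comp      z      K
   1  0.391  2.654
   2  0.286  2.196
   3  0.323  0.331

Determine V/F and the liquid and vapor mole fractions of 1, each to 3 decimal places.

Iterate (Newton) starting at V/F = 0.3:
  V/F = 0.300: g = 0.4136, g' = -0.926 → V/F = 0.747
  V/F = 0.747: g = 0.0381, g' = -0.906 → V/F = 0.789
  V/F = 0.789: g = -0.0011, g' = -0.958 → V/F = 0.788
Converged at V/F = 0.788.
Compositions from xᵢ = zᵢ/(1+V/F(Kᵢ−1)), yᵢ = Kᵢxᵢ:
  1: x = 0.170, y = 0.451
  2: x = 0.147, y = 0.323
  3: x = 0.683, y = 0.226

V/F = 0.788, x_1 = 0.170, y_1 = 0.451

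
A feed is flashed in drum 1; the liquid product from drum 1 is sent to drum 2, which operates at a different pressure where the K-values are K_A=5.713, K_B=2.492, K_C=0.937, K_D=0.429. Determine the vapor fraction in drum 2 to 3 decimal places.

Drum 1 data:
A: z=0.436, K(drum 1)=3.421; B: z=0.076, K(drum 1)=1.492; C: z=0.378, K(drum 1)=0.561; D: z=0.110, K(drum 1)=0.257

Drum 1:
Material balance + equilibrium reduce to Σ zᵢ(Kᵢ−1)/(1+ψ₁(Kᵢ−1)) = 0.
g(0) = ΣzᵢKᵢ − 1 = 0.845 and g(1) = 1 − Σzᵢ/Kᵢ = -0.280, so a root lies in (0, 1).
Iterate (Newton) starting at ψ₁ = 0.5:
  ψ₁ = 0.500: g = 0.1649, g' = -0.808 → ψ₁ = 0.704
  ψ₁ = 0.704: g = 0.0065, g' = -0.779 → ψ₁ = 0.712
Converged at ψ₁ = 0.712.
Drum-1 compositions:
  A: x = 0.160, y = 0.547
  B: x = 0.056, y = 0.084
  C: x = 0.550, y = 0.309
  D: x = 0.234, y = 0.060
Drum-2 feed = drum-1 liquid: z₂ = (0.1600, 0.0563, 0.5500, 0.2337).
Drum 2:
Iterate (Newton) starting at ψ₂ = 0.63:
  ψ₂ = 0.630: g = -0.0112, g' = -0.447 → ψ₂ = 0.605
Converged at ψ₂ = 0.605.
  A: x = 0.042, y = 0.237
  B: x = 0.030, y = 0.074
  C: x = 0.572, y = 0.536
  D: x = 0.357, y = 0.153

V/F (drum 2) = 0.605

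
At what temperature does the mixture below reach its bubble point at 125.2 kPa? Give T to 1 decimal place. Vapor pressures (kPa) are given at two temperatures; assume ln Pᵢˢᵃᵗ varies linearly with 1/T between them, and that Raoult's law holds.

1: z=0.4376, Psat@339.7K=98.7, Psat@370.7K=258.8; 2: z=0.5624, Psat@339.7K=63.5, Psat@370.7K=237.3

T = 351.7 K

Bubble-point temperature: ΣzᵢPᵢˢᵃᵗ(T) = P. Interpolate ln Pᵢˢᵃᵗ = aᵢ + bᵢ/T.
  T = 339.7 K: ΣzᵢPᵢˢᵃᵗ = 78.90 kPa
  T = 370.7 K: ΣzᵢPᵢˢᵃᵗ = 246.71 kPa
  T = 355.2 K: ΣzᵢPᵢˢᵃᵗ = 142.48 kPa
  T = 347.4 K: ΣzᵢPᵢˢᵃᵗ = 106.41 kPa
  T = 351.3 K: ΣzᵢPᵢˢᵃᵗ = 123.30 kPa
  T = 353.2 K: ΣzᵢPᵢˢᵃᵗ = 132.34 kPa
Interpolating between 351.3 K and 353.2 K gives T ≈ 351.7 K.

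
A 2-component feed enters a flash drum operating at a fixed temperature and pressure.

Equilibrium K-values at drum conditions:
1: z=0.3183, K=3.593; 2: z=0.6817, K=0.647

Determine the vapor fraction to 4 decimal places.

Let ψ = V/F and solve Σ zᵢ(Kᵢ−1)/(1+ψ(Kᵢ−1)) = 0.
Check two-phase: ΣzᵢKᵢ = 1.5847 > 1 and Σzᵢ/Kᵢ = 1.1422 > 1, so g(0) = 0.5847 > 0 and g(1) = -0.1422 < 0.
Binary case is linear: z₁(K₁−1)(1+ψ(K₂−1)) + z₂(K₂−1)(1+ψ(K₁−1)) = 0
⇒ ψ = [z₁(K₁−1)+z₂(K₂−1)] / [−(K₁−1)(K₂−1)] = 0.58471/0.91533 = 0.6388

ψ = 0.6388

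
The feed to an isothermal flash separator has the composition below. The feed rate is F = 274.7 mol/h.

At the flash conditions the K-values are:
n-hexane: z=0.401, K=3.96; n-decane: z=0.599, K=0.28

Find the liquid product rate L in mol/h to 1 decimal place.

L = 177.3 mol/h

Material balance + equilibrium reduce to Σ zᵢ(Kᵢ−1)/(1+β(Kᵢ−1)) = 0.
g(0) = ΣzᵢKᵢ − 1 = 0.756 and g(1) = 1 − Σzᵢ/Kᵢ = -1.241, so a root lies in (0, 1).
Binary case is linear: z₁(K₁−1)(1+β(K₂−1)) + z₂(K₂−1)(1+β(K₁−1)) = 0
⇒ β = [z₁(K₁−1)+z₂(K₂−1)] / [−(K₁−1)(K₂−1)] = 0.7557/2.1312 = 0.355
Then V = β·F = 0.3546·274.7 = 97.4 mol/h and L = F − V = 177.3 mol/h.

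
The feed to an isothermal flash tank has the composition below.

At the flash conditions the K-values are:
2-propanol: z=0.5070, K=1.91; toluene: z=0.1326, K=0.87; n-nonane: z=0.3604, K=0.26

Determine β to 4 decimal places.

β = 0.3029

Let β = V/F and solve Σ zᵢ(Kᵢ−1)/(1+β(Kᵢ−1)) = 0.
Feasibility: ΣzᵢKᵢ = 1.1774, Σzᵢ/Kᵢ = 1.8040 — both > 1, two phases present.
Newton iteration, β⁰ = 0.38:
  β = 0.3800: g = -0.04634, g' = -0.6163 → β = 0.3048
  β = 0.3048: g = -0.00113, g' = -0.5888 → β = 0.3029
Converged at β = 0.3029.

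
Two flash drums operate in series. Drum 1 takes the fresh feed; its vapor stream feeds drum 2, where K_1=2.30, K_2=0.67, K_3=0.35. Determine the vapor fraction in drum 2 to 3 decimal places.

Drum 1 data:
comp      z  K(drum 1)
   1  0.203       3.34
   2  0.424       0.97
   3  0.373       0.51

V/F (drum 2) = 0.258

Drum 1:
Material balance + equilibrium reduce to Σ zᵢ(Kᵢ−1)/(1+ψ₁(Kᵢ−1)) = 0.
Check two-phase: ΣzᵢKᵢ = 1.280 > 1 and Σzᵢ/Kᵢ = 1.229 > 1, so g(0) = 0.280 > 0 and g(1) = -0.229 < 0.
Newton iteration, ψ₁⁰ = 0.65:
  ψ₁ = 0.650: g = -0.0927, g' = -0.368 → ψ₁ = 0.398
  ψ₁ = 0.398: g = 0.0060, g' = -0.437 → ψ₁ = 0.412
Converged at ψ₁ = 0.412.
Drum-1 compositions:
  1: x = 0.103, y = 0.345
  2: x = 0.429, y = 0.416
  3: x = 0.467, y = 0.238
Drum-2 feed = drum-1 vapor: z₂ = (0.3452, 0.4164, 0.2383).
Drum 2:
Rachford–Rice: g(ψ₂) = Σ zᵢ(Kᵢ−1)/(1+ψ₂(Kᵢ−1)) = 0.
Feasibility: ΣzᵢKᵢ = 1.156, Σzᵢ/Kᵢ = 1.453 — both > 1, two phases present.
Newton–Raphson from ψ₂ = 0.5:
  ψ₂ = 0.500: g = -0.1221, g' = -0.500 → ψ₂ = 0.256
  ψ₂ = 0.256: g = 0.0008, g' = -0.527 → ψ₂ = 0.258
Converged at ψ₂ = 0.258.
  1: x = 0.259, y = 0.595
  2: x = 0.455, y = 0.305
  3: x = 0.286, y = 0.100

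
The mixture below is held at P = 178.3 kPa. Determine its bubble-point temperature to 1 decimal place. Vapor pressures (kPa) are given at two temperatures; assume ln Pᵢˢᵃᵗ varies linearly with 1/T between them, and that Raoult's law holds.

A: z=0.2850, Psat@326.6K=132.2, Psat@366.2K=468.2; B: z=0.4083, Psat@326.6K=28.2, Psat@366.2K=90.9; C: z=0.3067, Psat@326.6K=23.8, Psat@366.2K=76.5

Bubble-point temperature: ΣzᵢPᵢˢᵃᵗ(T) = P. Interpolate ln Pᵢˢᵃᵗ = aᵢ + bᵢ/T.
  T = 326.6 K: ΣzᵢPᵢˢᵃᵗ = 56.49 kPa
  T = 366.2 K: ΣzᵢPᵢˢᵃᵗ = 194.01 kPa
  T = 346.4 K: ΣzᵢPᵢˢᵃᵗ = 108.42 kPa
  T = 356.3 K: ΣzᵢPᵢˢᵃᵗ = 146.20 kPa
  T = 361.2 K: ΣzᵢPᵢˢᵃᵗ = 168.50 kPa
  T = 363.7 K: ΣzᵢPᵢˢᵃᵗ = 180.90 kPa
Interpolating between 361.2 K and 363.7 K gives T ≈ 363.2 K.

T = 363.2 K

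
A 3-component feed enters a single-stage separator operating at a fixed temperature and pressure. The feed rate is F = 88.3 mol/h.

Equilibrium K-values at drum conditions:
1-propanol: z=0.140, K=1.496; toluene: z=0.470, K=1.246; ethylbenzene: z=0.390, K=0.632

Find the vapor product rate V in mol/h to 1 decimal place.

Material balance + equilibrium reduce to Σ zᵢ(Kᵢ−1)/(1+ψ(Kᵢ−1)) = 0.
Check two-phase: ΣzᵢKᵢ = 1.042 > 1 and Σzᵢ/Kᵢ = 1.088 > 1, so g(0) = 0.042 > 0 and g(1) = -0.088 < 0.
Newton–Raphson from ψ = 0.37:
  ψ = 0.370: g = -0.0015, g' = -0.119 → ψ = 0.357
Converged at ψ = 0.357.
Then V = ψ·F = 0.3574·88.3 = 31.6 mol/h and L = F − V = 56.7 mol/h.

V = 31.6 mol/h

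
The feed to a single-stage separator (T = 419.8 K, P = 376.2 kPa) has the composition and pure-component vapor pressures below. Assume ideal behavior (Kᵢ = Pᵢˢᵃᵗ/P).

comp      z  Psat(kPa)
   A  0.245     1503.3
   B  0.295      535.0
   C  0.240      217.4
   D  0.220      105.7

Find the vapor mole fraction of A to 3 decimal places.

Raoult's law: Kᵢ = Pᵢˢᵃᵗ/P = Pᵢˢᵃᵗ/376.2.
  K_A = 1503.3/376.2 = 3.99601, K_B = 535.0/376.2 = 1.42212, K_C = 217.4/376.2 = 0.57788, K_D = 105.7/376.2 = 0.28097
Rachford–Rice: g(ψ) = Σ zᵢ(Kᵢ−1)/(1+ψ(Kᵢ−1)) = 0.
Check two-phase: ΣzᵢKᵢ = 1.599 > 1 and Σzᵢ/Kᵢ = 1.467 > 1, so g(0) = 0.599 > 0 and g(1) = -0.467 < 0.
Iterate (Newton) starting at ψ = 0.5:
  ψ = 0.500: g = 0.0213, g' = -0.734 → ψ = 0.529
Converged at ψ = 0.529.
Compositions from xᵢ = zᵢ/(1+ψ(Kᵢ−1)), yᵢ = Kᵢxᵢ:
  A: x = 0.095, y = 0.379
  B: x = 0.241, y = 0.343
  C: x = 0.309, y = 0.179
  D: x = 0.355, y = 0.100

y_A = 0.379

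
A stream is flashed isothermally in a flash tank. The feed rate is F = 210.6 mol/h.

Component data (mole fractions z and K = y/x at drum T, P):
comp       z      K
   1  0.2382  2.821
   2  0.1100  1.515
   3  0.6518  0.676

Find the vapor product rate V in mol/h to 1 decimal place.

V = 118.4 mol/h

Newton iteration, ψ⁰ = 0.5:
  ψ = 0.5000: g = 0.02008, g' = -0.3323 → ψ = 0.5604
  ψ = 0.5604: g = 0.00060, g' = -0.3132 → ψ = 0.5623
Converged at ψ = 0.5623.
Then V = ψ·F = 0.5623·210.6 = 118.4 mol/h and L = F − V = 92.2 mol/h.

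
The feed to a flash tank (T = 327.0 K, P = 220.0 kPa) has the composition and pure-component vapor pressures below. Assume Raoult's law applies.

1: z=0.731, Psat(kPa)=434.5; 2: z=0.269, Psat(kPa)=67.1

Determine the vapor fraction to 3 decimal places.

ψ = 0.776

Raoult's law: Kᵢ = Pᵢˢᵃᵗ/P = Pᵢˢᵃᵗ/220.0.
  K_1 = 434.5/220.0 = 1.97500, K_2 = 67.1/220.0 = 0.30500
Material balance + equilibrium reduce to Σ zᵢ(Kᵢ−1)/(1+ψ(Kᵢ−1)) = 0.
Check two-phase: ΣzᵢKᵢ = 1.526 > 1 and Σzᵢ/Kᵢ = 1.252 > 1, so g(0) = 0.526 > 0 and g(1) = -0.252 < 0.
Binary case is linear: z₁(K₁−1)(1+ψ(K₂−1)) + z₂(K₂−1)(1+ψ(K₁−1)) = 0
⇒ ψ = [z₁(K₁−1)+z₂(K₂−1)] / [−(K₁−1)(K₂−1)] = 0.5258/0.6776 = 0.776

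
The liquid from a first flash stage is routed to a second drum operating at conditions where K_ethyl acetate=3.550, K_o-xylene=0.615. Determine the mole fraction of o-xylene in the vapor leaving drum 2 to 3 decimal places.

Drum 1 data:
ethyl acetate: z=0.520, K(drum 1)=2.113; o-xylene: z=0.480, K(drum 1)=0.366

Drum 1:
Iterate (Newton) starting at ψ₁ = 0.69:
  ψ₁ = 0.690: g = -0.2136, g' = -0.816 → ψ₁ = 0.428
  ψ₁ = 0.428: g = -0.0257, g' = -0.659 → ψ₁ = 0.389
Converged at ψ₁ = 0.389.
Drum-1 compositions:
  ethyl acetate: x = 0.363, y = 0.767
  o-xylene: x = 0.637, y = 0.233
Drum-2 feed = drum-1 liquid: z₂ = (0.3629, 0.6371).
Drum 2:
Rachford–Rice: g(ψ₂) = Σ zᵢ(Kᵢ−1)/(1+ψ₂(Kᵢ−1)) = 0.
Feasibility: ΣzᵢKᵢ = 1.680, Σzᵢ/Kᵢ = 1.138 — both > 1, two phases present.
Binary case is linear: z₁(K₁−1)(1+ψ₂(K₂−1)) + z₂(K₂−1)(1+ψ₂(K₁−1)) = 0
⇒ ψ₂ = [z₁(K₁−1)+z₂(K₂−1)] / [−(K₁−1)(K₂−1)] = 0.6801/0.9817 = 0.693
  ethyl acetate: x = 0.131, y = 0.466
  o-xylene: x = 0.869, y = 0.534

y_o-xylene (drum 2) = 0.534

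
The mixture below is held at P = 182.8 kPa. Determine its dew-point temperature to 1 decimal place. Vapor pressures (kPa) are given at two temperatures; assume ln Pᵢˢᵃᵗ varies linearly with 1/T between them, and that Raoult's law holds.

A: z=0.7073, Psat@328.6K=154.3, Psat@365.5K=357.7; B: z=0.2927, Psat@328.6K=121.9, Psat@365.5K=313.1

T = 338.1 K

Dew-point temperature: Σzᵢ·P/Pᵢˢᵃᵗ(T) = 1. Interpolate ln Pᵢˢᵃᵗ = aᵢ + bᵢ/T.
  T = 328.6 K: ΣzᵢP/Pᵢˢᵃᵗ = 1.2769
  T = 365.5 K: ΣzᵢP/Pᵢˢᵃᵗ = 0.5324
  T = 347.1 K: ΣzᵢP/Pᵢˢᵃᵗ = 0.8043
  T = 337.9 K: ΣzᵢP/Pᵢˢᵃᵗ = 1.0057
  T = 342.5 K: ΣzᵢP/Pᵢˢᵃᵗ = 0.8980
  T = 340.2 K: ΣzᵢP/Pᵢˢᵃᵗ = 0.9500
Interpolating between 337.9 K and 340.2 K gives T ≈ 338.1 K.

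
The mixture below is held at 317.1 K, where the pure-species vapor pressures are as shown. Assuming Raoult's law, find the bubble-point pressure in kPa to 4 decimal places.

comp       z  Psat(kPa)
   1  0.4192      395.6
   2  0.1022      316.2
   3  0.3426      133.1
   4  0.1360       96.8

Pbub = 256.9160 kPa

At the bubble point ψ → 0, so ΣzᵢKᵢ = 1 with Kᵢ = Pᵢˢᵃᵗ/P ⇒ P = ΣzᵢPᵢˢᵃᵗ.
P = 0.4192·395.6 + 0.1022·316.2 + 0.3426·133.1 + 0.1360·96.8 = 256.9160 kPa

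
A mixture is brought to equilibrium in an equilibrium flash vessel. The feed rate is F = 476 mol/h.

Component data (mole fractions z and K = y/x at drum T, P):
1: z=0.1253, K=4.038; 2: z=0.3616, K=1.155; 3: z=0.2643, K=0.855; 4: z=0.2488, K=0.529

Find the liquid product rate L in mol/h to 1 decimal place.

L = 223.8 mol/h

Iterate (Newton) starting at V/F = 0.53:
  V/F = 0.5300: g = -0.00005, g' = -0.2817 → V/F = 0.5298
Converged at V/F = 0.5298.
Then V = V/F·F = 0.5298·476 = 252.2 mol/h and L = F − V = 223.8 mol/h.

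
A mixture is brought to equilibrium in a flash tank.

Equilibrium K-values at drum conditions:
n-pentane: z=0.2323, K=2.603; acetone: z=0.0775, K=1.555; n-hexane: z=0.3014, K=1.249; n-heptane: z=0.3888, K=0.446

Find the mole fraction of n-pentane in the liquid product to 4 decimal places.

x_n-pentane = 0.1266

Newton iteration, ψ⁰ = 0.67:
  ψ = 0.6700: g = -0.06732, g' = -0.4670 → ψ = 0.5258
  ψ = 0.5258: g = -0.00222, g' = -0.4423 → ψ = 0.5208
Converged at ψ = 0.5208.
Compositions from xᵢ = zᵢ/(1+ψ(Kᵢ−1)), yᵢ = Kᵢxᵢ:
  n-pentane: x = 0.1266, y = 0.3295
  acetone: x = 0.0601, y = 0.0935
  n-hexane: x = 0.2668, y = 0.3332
  n-heptane: x = 0.5465, y = 0.2437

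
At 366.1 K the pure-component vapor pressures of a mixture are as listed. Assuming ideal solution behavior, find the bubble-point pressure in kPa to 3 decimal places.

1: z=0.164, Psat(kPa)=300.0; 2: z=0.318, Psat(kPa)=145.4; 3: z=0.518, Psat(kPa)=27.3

At the bubble point ψ → 0, so ΣzᵢKᵢ = 1 with Kᵢ = Pᵢˢᵃᵗ/P ⇒ P = ΣzᵢPᵢˢᵃᵗ.
P = 0.164·300.0 + 0.318·145.4 + 0.518·27.3 = 109.579 kPa

Pbub = 109.579 kPa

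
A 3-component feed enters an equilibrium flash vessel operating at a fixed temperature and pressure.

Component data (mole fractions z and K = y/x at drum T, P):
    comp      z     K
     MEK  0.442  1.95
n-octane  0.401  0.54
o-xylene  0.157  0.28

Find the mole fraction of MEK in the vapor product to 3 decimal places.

y_MEK = 0.704

Iterate (Newton) starting at V/F = 0.41:
  V/F = 0.410: g = -0.0855, g' = -0.499 → V/F = 0.239
  V/F = 0.239: g = -0.0014, g' = -0.491 → V/F = 0.236
Converged at V/F = 0.236.
Compositions from xᵢ = zᵢ/(1+V/F(Kᵢ−1)), yᵢ = Kᵢxᵢ:
  MEK: x = 0.361, y = 0.704
  n-octane: x = 0.450, y = 0.243
  o-xylene: x = 0.189, y = 0.053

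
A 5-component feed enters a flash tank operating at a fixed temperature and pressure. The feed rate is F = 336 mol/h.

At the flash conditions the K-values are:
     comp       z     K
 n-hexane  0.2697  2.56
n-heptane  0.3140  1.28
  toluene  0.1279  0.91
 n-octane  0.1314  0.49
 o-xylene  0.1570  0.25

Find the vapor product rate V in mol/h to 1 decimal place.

Let β = V/F and solve Σ zᵢ(Kᵢ−1)/(1+β(Kᵢ−1)) = 0.
Feasibility: ΣzᵢKᵢ = 1.3124, Σzᵢ/Kᵢ = 1.3874 — both > 1, two phases present.
Newton iteration, β⁰ = 0.5:
  β = 0.5000: g = 0.02308, g' = -0.5149 → β = 0.5448
  β = 0.5448: g = -0.00030, g' = -0.5295 → β = 0.5443
Converged at β = 0.5443.
Then V = β·F = 0.5443·336 = 182.9 mol/h and L = F − V = 153.1 mol/h.

V = 182.9 mol/h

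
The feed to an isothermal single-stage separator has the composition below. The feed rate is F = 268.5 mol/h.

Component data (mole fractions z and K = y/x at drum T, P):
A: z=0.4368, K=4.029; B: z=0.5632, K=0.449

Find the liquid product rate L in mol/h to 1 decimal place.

L = 105.6 mol/h

Let β = V/F and solve Σ zᵢ(Kᵢ−1)/(1+β(Kᵢ−1)) = 0.
Check two-phase: ΣzᵢKᵢ = 2.0127 > 1 and Σzᵢ/Kᵢ = 1.3628 > 1, so g(0) = 1.0127 > 0 and g(1) = -0.3628 < 0.
Binary case is linear: z₁(K₁−1)(1+β(K₂−1)) + z₂(K₂−1)(1+β(K₁−1)) = 0
⇒ β = [z₁(K₁−1)+z₂(K₂−1)] / [−(K₁−1)(K₂−1)] = 1.01274/1.66898 = 0.6068
Then V = β·F = 0.6068·268.5 = 162.9 mol/h and L = F − V = 105.6 mol/h.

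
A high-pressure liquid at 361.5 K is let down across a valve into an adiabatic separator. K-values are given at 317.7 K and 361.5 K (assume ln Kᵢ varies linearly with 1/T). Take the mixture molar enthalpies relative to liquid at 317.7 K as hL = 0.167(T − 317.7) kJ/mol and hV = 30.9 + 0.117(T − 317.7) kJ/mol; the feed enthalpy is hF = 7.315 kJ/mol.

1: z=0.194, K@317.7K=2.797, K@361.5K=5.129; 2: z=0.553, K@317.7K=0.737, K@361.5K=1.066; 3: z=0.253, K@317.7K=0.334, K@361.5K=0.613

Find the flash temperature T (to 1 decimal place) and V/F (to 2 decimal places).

T = 325.9 K, V/F = 0.19

Adiabatic flash: solve Rachford–Rice at each trial T, then check hF = ψ·hV(T) + (1−ψ)·hL(T).
  T = 317.7 K: K = (2.797, 0.737, 0.334), RR gives ψ = 0.047, H_out = 1.464 kJ/mol
  T = 361.5 K: K = (5.129, 1.066, 0.613), RR gives ψ = 1.000, H_out = 36.025 kJ/mol
  T = 339.6 K: K = (3.862, 0.897, 0.461), RR gives ψ = 0.457, H_out = 17.282 kJ/mol
  T = 328.6 K: K = (3.302, 0.815, 0.394), RR gives ψ = 0.243, H_out = 9.188 kJ/mol
  T = 323.1 K: K = (3.041, 0.775, 0.363), RR gives ψ = 0.145, H_out = 5.329 kJ/mol
  T = 325.9 K: K = (3.172, 0.796, 0.379), RR gives ψ = 0.194, H_out = 7.293 kJ/mol
  T = 327.2 K: K = (3.234, 0.805, 0.386), RR gives ψ = 0.218, H_out = 8.205 kJ/mol
Linear interpolation between T = 325.9 (H_out = 7.293) and T = 327.2 (H_out = 8.205) on hF = 7.315 gives T ≈ 325.9 K, at which ψ = 0.19.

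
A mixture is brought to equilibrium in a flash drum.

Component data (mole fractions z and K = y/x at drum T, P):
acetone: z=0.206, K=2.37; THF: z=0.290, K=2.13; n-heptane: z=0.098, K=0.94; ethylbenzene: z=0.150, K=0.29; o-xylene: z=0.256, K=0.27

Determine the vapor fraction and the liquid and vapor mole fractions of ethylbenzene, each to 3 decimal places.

ψ = 0.386, x_ethylbenzene = 0.207, y_ethylbenzene = 0.060

Rachford–Rice: g(ψ) = Σ zᵢ(Kᵢ−1)/(1+ψ(Kᵢ−1)) = 0.
Feasibility: ΣzᵢKᵢ = 1.311, Σzᵢ/Kᵢ = 1.793 — both > 1, two phases present.
Newton–Raphson from ψ = 0.5:
  ψ = 0.500: g = -0.0886, g' = -0.808 → ψ = 0.390
  ψ = 0.390: g = -0.0034, g' = -0.754 → ψ = 0.386
Converged at ψ = 0.386.
Compositions from xᵢ = zᵢ/(1+ψ(Kᵢ−1)), yᵢ = Kᵢxᵢ:
  acetone: x = 0.135, y = 0.319
  THF: x = 0.202, y = 0.430
  n-heptane: x = 0.100, y = 0.094
  ethylbenzene: x = 0.207, y = 0.060
  o-xylene: x = 0.356, y = 0.096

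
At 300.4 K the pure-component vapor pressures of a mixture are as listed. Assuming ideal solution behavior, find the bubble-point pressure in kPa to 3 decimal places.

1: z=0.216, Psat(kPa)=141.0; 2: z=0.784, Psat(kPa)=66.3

At the bubble point ψ → 0, so ΣzᵢKᵢ = 1 with Kᵢ = Pᵢˢᵃᵗ/P ⇒ P = ΣzᵢPᵢˢᵃᵗ.
P = 0.216·141.0 + 0.784·66.3 = 82.435 kPa

Pbub = 82.435 kPa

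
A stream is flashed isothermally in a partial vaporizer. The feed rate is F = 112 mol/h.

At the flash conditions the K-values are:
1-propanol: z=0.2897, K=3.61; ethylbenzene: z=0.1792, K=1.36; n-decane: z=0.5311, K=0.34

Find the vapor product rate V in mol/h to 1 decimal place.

Material balance + equilibrium reduce to Σ zᵢ(Kᵢ−1)/(1+ψ(Kᵢ−1)) = 0.
g(0) = ΣzᵢKᵢ − 1 = 0.4701 and g(1) = 1 − Σzᵢ/Kᵢ = -0.7741, so a root lies in (0, 1).
Iterate (Newton) starting at ψ = 0.37:
  ψ = 0.3700: g = -0.02220, g' = -0.9338 → ψ = 0.3462
  ψ = 0.3462: g = 0.00020, g' = -0.9516 → ψ = 0.3464
Converged at ψ = 0.3464.
Then V = ψ·F = 0.3464·112 = 38.8 mol/h and L = F − V = 73.2 mol/h.

V = 38.8 mol/h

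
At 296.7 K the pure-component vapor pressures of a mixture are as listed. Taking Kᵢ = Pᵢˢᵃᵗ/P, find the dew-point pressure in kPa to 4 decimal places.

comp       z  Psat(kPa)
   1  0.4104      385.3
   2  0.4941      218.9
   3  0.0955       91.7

Pdew = 229.1592 kPa

At the dew point ψ → 1, so Σzᵢ/Kᵢ = 1 with Kᵢ = Pᵢˢᵃᵗ/P ⇒ 1/P = Σzᵢ/Pᵢˢᵃᵗ.
1/P = 0.4104/385.3 + 0.4941/218.9 + 0.0955/91.7 = 0.0043638 ⇒ P = 229.1592 kPa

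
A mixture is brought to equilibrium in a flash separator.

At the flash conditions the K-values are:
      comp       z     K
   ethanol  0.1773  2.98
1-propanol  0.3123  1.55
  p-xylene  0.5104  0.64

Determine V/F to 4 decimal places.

V/F = 0.7896

Iterate (Newton) starting at V/F = 0.66:
  V/F = 0.6600: g = 0.03719, g' = -0.2953 → V/F = 0.7860
  V/F = 0.7860: g = 0.00101, g' = -0.2811 → V/F = 0.7896
Converged at V/F = 0.7896.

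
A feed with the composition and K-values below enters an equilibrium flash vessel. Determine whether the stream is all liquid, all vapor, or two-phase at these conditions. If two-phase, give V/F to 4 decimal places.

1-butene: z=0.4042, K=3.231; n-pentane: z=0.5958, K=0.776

all vapor

ΣzᵢKᵢ = 1.7683; Σzᵢ/Kᵢ = 0.8929.
Since Σzᵢ/Kᵢ < 1 the mixture is above its dew point — single vapor phase.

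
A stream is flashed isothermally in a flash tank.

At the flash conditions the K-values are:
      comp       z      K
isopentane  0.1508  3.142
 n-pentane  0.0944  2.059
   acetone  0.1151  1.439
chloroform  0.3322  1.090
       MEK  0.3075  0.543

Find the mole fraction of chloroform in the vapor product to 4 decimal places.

y_chloroform = 0.3362

Let ψ = V/F and solve Σ zᵢ(Kᵢ−1)/(1+ψ(Kᵢ−1)) = 0.
Feasibility: ΣzᵢKᵢ = 1.3629, Σzᵢ/Kᵢ = 1.0449 — both > 1, two phases present.
Newton iteration, ψ⁰ = 0.53:
  ψ = 0.5300: g = 0.09939, g' = -0.3241 → ψ = 0.8367
  ψ = 0.8367: g = 0.00592, g' = -0.3011 → ψ = 0.8564
  ψ = 0.8564: g = -0.00002, g' = -0.3026 → ψ = 0.8563
Converged at ψ = 0.8563.
Compositions from xᵢ = zᵢ/(1+ψ(Kᵢ−1)), yᵢ = Kᵢxᵢ:
  isopentane: x = 0.0532, y = 0.1672
  n-pentane: x = 0.0495, y = 0.1019
  acetone: x = 0.0837, y = 0.1204
  chloroform: x = 0.3084, y = 0.3362
  MEK: x = 0.5052, y = 0.2743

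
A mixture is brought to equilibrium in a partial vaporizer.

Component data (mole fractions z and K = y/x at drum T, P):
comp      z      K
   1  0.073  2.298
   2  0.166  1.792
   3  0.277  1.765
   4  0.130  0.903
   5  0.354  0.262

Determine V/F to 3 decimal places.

Newton iteration, V/F⁰ = 0.5:
  V/F = 0.500: g = -0.1224, g' = -0.669 → V/F = 0.317
  V/F = 0.317: g = -0.0113, g' = -0.563 → V/F = 0.297
Converged at V/F = 0.297.

V/F = 0.297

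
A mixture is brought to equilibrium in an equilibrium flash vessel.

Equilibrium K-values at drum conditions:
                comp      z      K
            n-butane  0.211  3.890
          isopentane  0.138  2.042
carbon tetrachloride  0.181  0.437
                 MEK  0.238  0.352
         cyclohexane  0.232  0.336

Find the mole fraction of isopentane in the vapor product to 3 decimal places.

Material balance + equilibrium reduce to Σ zᵢ(Kᵢ−1)/(1+V/F(Kᵢ−1)) = 0.
Feasibility: ΣzᵢKᵢ = 1.343, Σzᵢ/Kᵢ = 1.903 — both > 1, two phases present.
Newton–Raphson from V/F = 0.5:
  V/F = 0.500: g = -0.2566, g' = -0.919 → V/F = 0.221
  V/F = 0.221: g = 0.0125, g' = -1.107 → V/F = 0.232
Converged at V/F = 0.232.
Compositions from xᵢ = zᵢ/(1+V/F(Kᵢ−1)), yᵢ = Kᵢxᵢ:
  n-butane: x = 0.126, y = 0.491
  isopentane: x = 0.111, y = 0.227
  carbon tetrachloride: x = 0.208, y = 0.091
  MEK: x = 0.280, y = 0.099
  cyclohexane: x = 0.274, y = 0.092

y_isopentane = 0.227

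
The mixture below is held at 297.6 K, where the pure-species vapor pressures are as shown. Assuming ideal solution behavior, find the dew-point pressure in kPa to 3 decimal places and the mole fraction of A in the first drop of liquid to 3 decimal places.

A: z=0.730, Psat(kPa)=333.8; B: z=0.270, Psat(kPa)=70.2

Pdew = 165.752 kPa, x_A = 0.362

At the dew point ψ → 1, so Σzᵢ/Kᵢ = 1 with Kᵢ = Pᵢˢᵃᵗ/P ⇒ 1/P = Σzᵢ/Pᵢˢᵃᵗ.
1/P = 0.730/333.8 + 0.270/70.2 = 0.006033 ⇒ P = 165.752 kPa
xᵢ = zᵢP/Pᵢˢᵃᵗ ⇒ x_A = 0.730·165.752/333.8 = 0.362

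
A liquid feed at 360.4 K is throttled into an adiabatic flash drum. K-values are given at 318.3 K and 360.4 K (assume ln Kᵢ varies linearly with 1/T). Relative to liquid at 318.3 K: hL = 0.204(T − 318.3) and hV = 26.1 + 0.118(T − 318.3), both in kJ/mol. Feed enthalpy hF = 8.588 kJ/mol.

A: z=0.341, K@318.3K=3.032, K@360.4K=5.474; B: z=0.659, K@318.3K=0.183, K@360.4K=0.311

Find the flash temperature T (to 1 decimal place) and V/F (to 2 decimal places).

Adiabatic flash: solve Rachford–Rice at each trial T, then check hF = ψ·hV(T) + (1−ψ)·hL(T).
  T = 318.3 K: K = (3.032, 0.183), RR gives ψ = 0.093, H_out = 2.429 kJ/mol
  T = 360.4 K: K = (5.474, 0.311), RR gives ψ = 0.348, H_out = 16.403 kJ/mol
  T = 339.4 K: K = (4.152, 0.243), RR gives ψ = 0.241, H_out = 10.162 kJ/mol
  T = 328.9 K: K = (3.569, 0.212), RR gives ψ = 0.176, H_out = 6.598 kJ/mol
  T = 334.1 K: K = (3.851, 0.227), RR gives ψ = 0.210, H_out = 8.417 kJ/mol
  T = 336.8 K: K = (4.003, 0.235), RR gives ψ = 0.226, H_out = 9.318 kJ/mol
  T = 335.5 K: K = (3.929, 0.231), RR gives ψ = 0.218, H_out = 8.887 kJ/mol
Linear interpolation between T = 334.1 (H_out = 8.417) and T = 335.5 (H_out = 8.887) on hF = 8.588 gives T ≈ 334.6 K, at which ψ = 0.21.

T = 334.6 K, V/F = 0.21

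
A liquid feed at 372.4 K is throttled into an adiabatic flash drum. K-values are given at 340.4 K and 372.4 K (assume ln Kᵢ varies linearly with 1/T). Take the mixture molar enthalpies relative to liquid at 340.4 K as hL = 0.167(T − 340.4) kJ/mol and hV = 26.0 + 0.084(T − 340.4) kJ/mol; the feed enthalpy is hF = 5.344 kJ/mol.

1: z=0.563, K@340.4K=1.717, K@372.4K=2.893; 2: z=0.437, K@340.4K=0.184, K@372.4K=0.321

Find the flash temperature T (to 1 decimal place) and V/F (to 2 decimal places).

T = 344.4 K, V/F = 0.18

Adiabatic flash: solve Rachford–Rice at each trial T, then check hF = ψ·hV(T) + (1−ψ)·hL(T).
  T = 340.4 K: K = (1.717, 0.184), RR gives ψ = 0.080, H_out = 2.092 kJ/mol
  T = 372.4 K: K = (2.893, 0.321), RR gives ψ = 0.598, H_out = 19.311 kJ/mol
  T = 356.4 K: K = (2.255, 0.246), RR gives ψ = 0.399, H_out = 12.505 kJ/mol
  T = 348.4 K: K = (1.974, 0.214), RR gives ψ = 0.267, H_out = 8.103 kJ/mol
  T = 344.4 K: K = (1.842, 0.198), RR gives ψ = 0.184, H_out = 5.381 kJ/mol
  T = 342.4 K: K = (1.779, 0.191), RR gives ψ = 0.135, H_out = 3.822 kJ/mol
Linear interpolation between T = 342.4 (H_out = 3.822) and T = 344.4 (H_out = 5.381) on hF = 5.344 gives T ≈ 344.4 K, at which ψ = 0.18.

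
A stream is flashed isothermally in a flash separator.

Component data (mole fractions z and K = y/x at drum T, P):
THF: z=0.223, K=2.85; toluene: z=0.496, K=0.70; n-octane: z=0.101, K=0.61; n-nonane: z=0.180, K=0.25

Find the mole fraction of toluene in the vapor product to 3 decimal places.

y_toluene = 0.359

Material balance + equilibrium reduce to Σ zᵢ(Kᵢ−1)/(1+ψ(Kᵢ−1)) = 0.
Feasibility: ΣzᵢKᵢ = 1.089, Σzᵢ/Kᵢ = 1.672 — both > 1, two phases present.
Newton iteration, ψ⁰ = 0.33:
  ψ = 0.330: g = -0.1336, g' = -0.548 → ψ = 0.086
  ψ = 0.086: g = 0.0179, g' = -0.747 → ψ = 0.110
  ψ = 0.110: g = 0.0004, g' = -0.711 → ψ = 0.111
Converged at ψ = 0.111.
Compositions from xᵢ = zᵢ/(1+ψ(Kᵢ−1)), yᵢ = Kᵢxᵢ:
  THF: x = 0.185, y = 0.527
  toluene: x = 0.513, y = 0.359
  n-octane: x = 0.106, y = 0.064
  n-nonane: x = 0.196, y = 0.049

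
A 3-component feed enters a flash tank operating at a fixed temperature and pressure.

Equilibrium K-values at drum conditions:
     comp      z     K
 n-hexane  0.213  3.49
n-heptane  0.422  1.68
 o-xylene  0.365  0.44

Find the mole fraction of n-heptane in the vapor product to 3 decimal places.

Material balance + equilibrium reduce to Σ zᵢ(Kᵢ−1)/(1+β(Kᵢ−1)) = 0.
Check two-phase: ΣzᵢKᵢ = 1.613 > 1 and Σzᵢ/Kᵢ = 1.142 > 1, so g(0) = 0.613 > 0 and g(1) = -0.142 < 0.
Iterate (Newton) starting at β = 0.5:
  β = 0.500: g = 0.1665, g' = -0.592 → β = 0.781
  β = 0.781: g = 0.0040, g' = -0.597 → β = 0.788
Converged at β = 0.788.
Compositions from xᵢ = zᵢ/(1+β(Kᵢ−1)), yᵢ = Kᵢxᵢ:
  n-hexane: x = 0.072, y = 0.251
  n-heptane: x = 0.275, y = 0.462
  o-xylene: x = 0.653, y = 0.287

y_n-heptane = 0.462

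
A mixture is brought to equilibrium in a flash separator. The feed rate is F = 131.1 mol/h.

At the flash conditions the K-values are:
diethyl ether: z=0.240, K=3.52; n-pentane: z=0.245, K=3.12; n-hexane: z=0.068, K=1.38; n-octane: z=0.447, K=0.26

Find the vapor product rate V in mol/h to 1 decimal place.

V = 67.4 mol/h

Let β = V/F and solve Σ zᵢ(Kᵢ−1)/(1+β(Kᵢ−1)) = 0.
Feasibility: ΣzᵢKᵢ = 1.819, Σzᵢ/Kᵢ = 1.915 — both > 1, two phases present.
Newton iteration, β⁰ = 0.3:
  β = 0.300: g = 0.2599, g' = -1.318 → β = 0.497
  β = 0.497: g = 0.0197, g' = -1.181 → β = 0.514
Converged at β = 0.514.
Then V = β·F = 0.5139·131.1 = 67.4 mol/h and L = F − V = 63.7 mol/h.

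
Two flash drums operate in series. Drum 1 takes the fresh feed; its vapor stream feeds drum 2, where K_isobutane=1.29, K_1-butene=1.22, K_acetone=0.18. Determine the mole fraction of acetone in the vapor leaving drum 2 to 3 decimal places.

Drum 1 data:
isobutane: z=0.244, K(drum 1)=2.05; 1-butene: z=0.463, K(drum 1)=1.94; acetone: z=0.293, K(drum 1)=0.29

y_acetone (drum 2) = 0.041

Drum 1:
Rachford–Rice: g(ψ₁) = Σ zᵢ(Kᵢ−1)/(1+ψ₁(Kᵢ−1)) = 0.
Check two-phase: ΣzᵢKᵢ = 1.483 > 1 and Σzᵢ/Kᵢ = 1.368 > 1, so g(0) = 0.483 > 0 and g(1) = -0.368 < 0.
Newton iteration, ψ₁⁰ = 0.5:
  ψ₁ = 0.500: g = 0.1415, g' = -0.660 → ψ₁ = 0.714
  ψ₁ = 0.714: g = -0.0154, g' = -0.843 → ψ₁ = 0.696
Converged at ψ₁ = 0.696.
Drum-1 compositions:
  isobutane: x = 0.141, y = 0.289
  1-butene: x = 0.280, y = 0.543
  acetone: x = 0.579, y = 0.168
Drum-2 feed = drum-1 vapor: z₂ = (0.2890, 0.5430, 0.1679).
Drum 2:
Rachford–Rice: g(ψ₂) = Σ zᵢ(Kᵢ−1)/(1+ψ₂(Kᵢ−1)) = 0.
g(0) = ΣzᵢKᵢ − 1 = 0.066 and g(1) = 1 − Σzᵢ/Kᵢ = -0.602, so a root lies in (0, 1).
Newton–Raphson from ψ₂ = 0.5:
  ψ₂ = 0.500: g = -0.0526, g' = -0.364 → ψ₂ = 0.356
  ψ₂ = 0.356: g = -0.0076, g' = -0.268 → ψ₂ = 0.327
  ψ₂ = 0.327: g = -0.0002, g' = -0.254 → ψ₂ = 0.326
Converged at ψ₂ = 0.326.
  isobutane: x = 0.264, y = 0.341
  1-butene: x = 0.507, y = 0.618
  acetone: x = 0.229, y = 0.041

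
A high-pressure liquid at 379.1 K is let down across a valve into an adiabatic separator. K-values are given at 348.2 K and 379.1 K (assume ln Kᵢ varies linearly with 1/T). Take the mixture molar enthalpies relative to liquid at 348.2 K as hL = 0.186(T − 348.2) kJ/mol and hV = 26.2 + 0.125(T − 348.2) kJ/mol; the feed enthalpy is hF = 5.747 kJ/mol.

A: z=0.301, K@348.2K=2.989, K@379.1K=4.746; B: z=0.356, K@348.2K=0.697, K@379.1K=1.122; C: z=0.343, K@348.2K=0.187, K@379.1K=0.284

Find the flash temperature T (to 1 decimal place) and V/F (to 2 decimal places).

Adiabatic flash: solve Rachford–Rice at each trial T, then check hF = ψ·hV(T) + (1−ψ)·hL(T).
  T = 348.2 K: K = (2.989, 0.697, 0.187), RR gives ψ = 0.180, H_out = 4.719 kJ/mol
  T = 379.1 K: K = (4.746, 1.122, 0.284), RR gives ψ = 0.554, H_out = 19.225 kJ/mol
  T = 363.6 K: K = (3.801, 0.893, 0.232), RR gives ψ = 0.377, H_out = 12.379 kJ/mol
  T = 355.9 K: K = (3.379, 0.791, 0.209), RR gives ψ = 0.282, H_out = 8.694 kJ/mol
  T = 352.0 K: K = (3.178, 0.742, 0.198), RR gives ψ = 0.232, H_out = 6.726 kJ/mol
  T = 350.1 K: K = (3.082, 0.719, 0.192), RR gives ψ = 0.206, H_out = 5.734 kJ/mol
Linear interpolation between T = 350.1 (H_out = 5.734) and T = 352.0 (H_out = 6.726) on hF = 5.747 gives T ≈ 350.1 K, at which ψ = 0.21.

T = 350.1 K, V/F = 0.21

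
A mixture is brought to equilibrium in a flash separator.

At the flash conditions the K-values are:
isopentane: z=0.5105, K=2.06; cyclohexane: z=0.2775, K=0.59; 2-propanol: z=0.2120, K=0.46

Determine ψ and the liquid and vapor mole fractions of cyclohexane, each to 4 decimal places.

ψ = 0.6243, x_cyclohexane = 0.3730, y_cyclohexane = 0.2201

Let ψ = V/F and solve Σ zᵢ(Kᵢ−1)/(1+ψ(Kᵢ−1)) = 0.
g(0) = ΣzᵢKᵢ − 1 = 0.3129 and g(1) = 1 − Σzᵢ/Kᵢ = -0.1790, so a root lies in (0, 1).
Iterate (Newton) starting at ψ = 0.5:
  ψ = 0.5000: g = 0.05374, g' = -0.4348 → ψ = 0.6236
  ψ = 0.6236: g = 0.00032, g' = -0.4326 → ψ = 0.6243
Converged at ψ = 0.6243.
Compositions from xᵢ = zᵢ/(1+ψ(Kᵢ−1)), yᵢ = Kᵢxᵢ:
  isopentane: x = 0.3072, y = 0.6328
  cyclohexane: x = 0.3730, y = 0.2201
  2-propanol: x = 0.3198, y = 0.1471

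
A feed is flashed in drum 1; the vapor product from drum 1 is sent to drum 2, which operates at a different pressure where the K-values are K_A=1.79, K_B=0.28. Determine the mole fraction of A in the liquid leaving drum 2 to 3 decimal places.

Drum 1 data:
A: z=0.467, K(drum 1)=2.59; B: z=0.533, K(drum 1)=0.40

Drum 1:
Let ψ₁ = V/F and solve Σ zᵢ(Kᵢ−1)/(1+ψ₁(Kᵢ−1)) = 0.
Feasibility: ΣzᵢKᵢ = 1.423, Σzᵢ/Kᵢ = 1.513 — both > 1, two phases present.
Binary case is linear: z₁(K₁−1)(1+ψ₁(K₂−1)) + z₂(K₂−1)(1+ψ₁(K₁−1)) = 0
⇒ ψ₁ = [z₁(K₁−1)+z₂(K₂−1)] / [−(K₁−1)(K₂−1)] = 0.4227/0.9540 = 0.443
Drum-1 compositions:
  A: x = 0.274, y = 0.710
  B: x = 0.726, y = 0.290
Drum-2 feed = drum-1 vapor: z₂ = (0.7096, 0.2904).
Drum 2:
Material balance + equilibrium reduce to Σ zᵢ(Kᵢ−1)/(1+ψ₂(Kᵢ−1)) = 0.
Feasibility: ΣzᵢKᵢ = 1.351, Σzᵢ/Kᵢ = 1.434 — both > 1, two phases present.
Binary case is linear: z₁(K₁−1)(1+ψ₂(K₂−1)) + z₂(K₂−1)(1+ψ₂(K₁−1)) = 0
⇒ ψ₂ = [z₁(K₁−1)+z₂(K₂−1)] / [−(K₁−1)(K₂−1)] = 0.3515/0.5688 = 0.618
  A: x = 0.477, y = 0.854
  B: x = 0.523, y = 0.146

x_A (drum 2) = 0.477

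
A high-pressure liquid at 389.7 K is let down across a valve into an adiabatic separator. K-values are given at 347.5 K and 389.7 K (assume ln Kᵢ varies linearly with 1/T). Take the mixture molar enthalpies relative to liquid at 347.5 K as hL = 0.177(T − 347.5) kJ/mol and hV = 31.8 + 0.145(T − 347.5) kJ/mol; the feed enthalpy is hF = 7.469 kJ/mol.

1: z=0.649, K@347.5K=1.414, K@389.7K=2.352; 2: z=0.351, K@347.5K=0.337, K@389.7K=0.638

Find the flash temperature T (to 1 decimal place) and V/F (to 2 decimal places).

T = 349.6 K, V/F = 0.22

Adiabatic flash: solve Rachford–Rice at each trial T, then check hF = ψ·hV(T) + (1−ψ)·hL(T).
  T = 347.5 K: K = (1.414, 0.337), RR gives ψ = 0.131, H_out = 4.168 kJ/mol
  T = 389.7 K: K = (2.352, 0.638), RR gives ψ = 1.000, H_out = 37.919 kJ/mol
  T = 368.6 K: K = (1.850, 0.472), RR gives ψ = 0.817, H_out = 29.163 kJ/mol
  T = 358.1 K: K = (1.625, 0.401), RR gives ψ = 0.522, H_out = 18.309 kJ/mol
  T = 352.8 K: K = (1.517, 0.368), RR gives ψ = 0.349, H_out = 11.973 kJ/mol
  T = 350.1 K: K = (1.464, 0.352), RR gives ψ = 0.246, H_out = 8.248 kJ/mol
  T = 348.8 K: K = (1.439, 0.344), RR gives ψ = 0.190, H_out = 6.280 kJ/mol
Linear interpolation between T = 348.8 (H_out = 6.280) and T = 350.1 (H_out = 8.248) on hF = 7.469 gives T ≈ 349.6 K, at which ψ = 0.22.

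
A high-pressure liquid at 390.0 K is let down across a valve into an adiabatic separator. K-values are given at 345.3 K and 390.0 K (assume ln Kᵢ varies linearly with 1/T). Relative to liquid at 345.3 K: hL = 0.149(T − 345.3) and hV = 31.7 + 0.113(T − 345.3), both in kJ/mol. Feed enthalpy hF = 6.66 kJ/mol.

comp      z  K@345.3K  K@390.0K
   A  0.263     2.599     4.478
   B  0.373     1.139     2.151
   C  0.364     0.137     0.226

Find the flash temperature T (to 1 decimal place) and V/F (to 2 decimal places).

T = 346.4 K, V/F = 0.20

Adiabatic flash: solve Rachford–Rice at each trial T, then check hF = ψ·hV(T) + (1−ψ)·hL(T).
  T = 345.3 K: K = (2.599, 1.139, 0.137), RR gives ψ = 0.187, H_out = 5.915 kJ/mol
  T = 390.0 K: K = (4.478, 2.151, 0.226), RR gives ψ = 0.619, H_out = 25.285 kJ/mol
  T = 367.6 K: K = (3.466, 1.595, 0.179), RR gives ψ = 0.458, H_out = 17.461 kJ/mol
  T = 356.5 K: K = (3.017, 1.356, 0.157), RR gives ψ = 0.343, H_out = 12.413 kJ/mol
  T = 350.9 K: K = (2.804, 1.244, 0.147), RR gives ψ = 0.271, H_out = 9.378 kJ/mol
  T = 348.1 K: K = (2.700, 1.191, 0.142), RR gives ψ = 0.231, H_out = 7.705 kJ/mol
  T = 346.7 K: K = (2.649, 1.165, 0.139), RR gives ψ = 0.209, H_out = 6.826 kJ/mol
Linear interpolation between T = 345.3 (H_out = 5.915) and T = 346.7 (H_out = 6.826) on hF = 6.66 gives T ≈ 346.4 K, at which ψ = 0.20.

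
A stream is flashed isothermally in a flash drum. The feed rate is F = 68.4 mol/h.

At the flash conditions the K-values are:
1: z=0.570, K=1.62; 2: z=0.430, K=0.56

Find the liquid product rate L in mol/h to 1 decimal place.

Let β = V/F and solve Σ zᵢ(Kᵢ−1)/(1+β(Kᵢ−1)) = 0.
Check two-phase: ΣzᵢKᵢ = 1.164 > 1 and Σzᵢ/Kᵢ = 1.120 > 1, so g(0) = 0.164 > 0 and g(1) = -0.120 < 0.
Binary case is linear: z₁(K₁−1)(1+β(K₂−1)) + z₂(K₂−1)(1+β(K₁−1)) = 0
⇒ β = [z₁(K₁−1)+z₂(K₂−1)] / [−(K₁−1)(K₂−1)] = 0.1642/0.2728 = 0.602
Then V = β·F = 0.6019·68.4 = 41.2 mol/h and L = F − V = 27.2 mol/h.

L = 27.2 mol/h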